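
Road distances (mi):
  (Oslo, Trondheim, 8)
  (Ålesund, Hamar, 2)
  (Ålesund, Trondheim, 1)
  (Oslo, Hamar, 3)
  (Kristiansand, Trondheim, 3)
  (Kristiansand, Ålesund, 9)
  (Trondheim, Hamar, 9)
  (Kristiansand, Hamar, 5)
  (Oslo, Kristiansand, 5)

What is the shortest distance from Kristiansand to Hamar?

5

Some routes from Kristiansand to Hamar:
Kristiansand→Hamar: 5
Kristiansand→Trondheim→Ålesund→Hamar: 3 + 1 + 2 = 6
Kristiansand→Oslo→Hamar: 5 + 3 = 8
Kristiansand→Ålesund→Hamar: 9 + 2 = 11
The minimum is 5 mi.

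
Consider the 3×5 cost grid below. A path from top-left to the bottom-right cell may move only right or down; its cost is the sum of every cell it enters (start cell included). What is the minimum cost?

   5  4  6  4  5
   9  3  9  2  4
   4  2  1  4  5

24

One optimal route is r0c0 -> r0c1 -> r1c1 -> r2c1 -> r2c2 -> r2c3 -> r2c4.
Its cost is 5 + 4 + 3 + 2 + 1 + 4 + 5 = 24.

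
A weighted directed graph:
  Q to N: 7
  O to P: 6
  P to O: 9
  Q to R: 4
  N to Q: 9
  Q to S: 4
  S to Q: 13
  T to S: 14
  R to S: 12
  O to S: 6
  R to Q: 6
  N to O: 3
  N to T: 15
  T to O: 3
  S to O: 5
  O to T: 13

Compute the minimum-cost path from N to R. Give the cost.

13

A few of the N→R routes:
N-T-S-Q-R: 15 + 14 + 13 + 4 = 46
N-O-S-Q-R: 3 + 6 + 13 + 4 = 26
N-T-O-S-Q-R: 15 + 3 + 6 + 13 + 4 = 41
N-Q-R: 9 + 4 = 13
Best route has total 13.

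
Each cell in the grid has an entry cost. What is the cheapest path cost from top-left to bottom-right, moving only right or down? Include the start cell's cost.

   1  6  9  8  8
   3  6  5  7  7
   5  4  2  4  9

28

One optimal route is (0,0) (1,0) (2,0) (2,1) (2,2) (2,3) (2,4).
Its cost is 1 + 3 + 5 + 4 + 2 + 4 + 9 = 28.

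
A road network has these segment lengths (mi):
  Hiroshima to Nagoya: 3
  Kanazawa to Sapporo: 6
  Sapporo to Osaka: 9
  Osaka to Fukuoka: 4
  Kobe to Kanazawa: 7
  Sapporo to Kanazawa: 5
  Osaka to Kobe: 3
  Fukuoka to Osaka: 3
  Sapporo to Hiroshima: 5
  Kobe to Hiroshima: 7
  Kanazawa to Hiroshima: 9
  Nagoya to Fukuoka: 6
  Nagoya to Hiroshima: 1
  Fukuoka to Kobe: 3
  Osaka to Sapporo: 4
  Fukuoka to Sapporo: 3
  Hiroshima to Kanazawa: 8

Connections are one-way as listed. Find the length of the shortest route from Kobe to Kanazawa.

Paths from Kobe to Kanazawa:
Kobe→Hiroshima→Nagoya→Fukuoka→Osaka→Sapporo→Kanazawa: 7 + 3 + 6 + 3 + 4 + 5 = 28
Kobe→Kanazawa: 7
Kobe→Hiroshima→Nagoya→Fukuoka→Sapporo→Kanazawa: 7 + 3 + 6 + 3 + 5 = 24
Kobe→Hiroshima→Kanazawa: 7 + 8 = 15
Best route has total 7 mi.

7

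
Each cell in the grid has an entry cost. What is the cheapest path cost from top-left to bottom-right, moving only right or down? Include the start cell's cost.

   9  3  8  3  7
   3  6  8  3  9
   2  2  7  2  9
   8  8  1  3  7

34

Cheapest: (0,0)→(1,0)→(2,0)→(2,1)→(2,2)→(3,2)→(3,3)→(3,4)
  9 + 3 + 2 + 2 + 7 + 1 + 3 + 7 = 34
(Top row then right column would cost 55.)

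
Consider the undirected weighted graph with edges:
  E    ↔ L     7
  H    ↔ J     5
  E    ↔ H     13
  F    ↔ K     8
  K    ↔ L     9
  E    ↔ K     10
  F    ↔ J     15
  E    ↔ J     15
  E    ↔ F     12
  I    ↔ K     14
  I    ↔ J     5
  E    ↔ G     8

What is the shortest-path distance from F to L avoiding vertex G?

17

Comparing a few candidate routes:
F→K→L: 8 + 9 = 17
F→E→L: 12 + 7 = 19
F→E→K→L: 12 + 10 + 9 = 31
F→K→E→L: 8 + 10 + 7 = 25
The minimum is 17.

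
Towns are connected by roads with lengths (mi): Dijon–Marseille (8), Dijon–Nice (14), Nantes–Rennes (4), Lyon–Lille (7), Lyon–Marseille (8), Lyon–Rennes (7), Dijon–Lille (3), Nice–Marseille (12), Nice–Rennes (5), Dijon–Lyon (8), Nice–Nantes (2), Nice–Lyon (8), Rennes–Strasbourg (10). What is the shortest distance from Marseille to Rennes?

A few of the Marseille→Rennes routes:
Marseille - Lyon - Nice - Nantes - Rennes: 8 + 8 + 2 + 4 = 22
Marseille - Lyon - Rennes: 8 + 7 = 15
Marseille - Lyon - Nice - Rennes: 8 + 8 + 5 = 21
Marseille - Nice - Rennes: 12 + 5 = 17
Marseille - Nice - Nantes - Rennes: 12 + 2 + 4 = 18
Shortest: 15 mi.

15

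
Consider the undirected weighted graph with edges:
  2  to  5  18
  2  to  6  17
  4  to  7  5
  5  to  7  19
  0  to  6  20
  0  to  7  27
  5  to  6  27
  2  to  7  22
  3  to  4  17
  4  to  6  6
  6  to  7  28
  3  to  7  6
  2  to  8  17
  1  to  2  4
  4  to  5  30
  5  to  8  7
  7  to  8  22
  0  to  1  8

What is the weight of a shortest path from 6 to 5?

Comparing a few candidate routes:
6 → 4 → 5: 6 + 30 = 36
6 → 2 → 5: 17 + 18 = 35
6 → 5: 27
6 → 4 → 7 → 5: 6 + 5 + 19 = 30
Best route has total 27.

27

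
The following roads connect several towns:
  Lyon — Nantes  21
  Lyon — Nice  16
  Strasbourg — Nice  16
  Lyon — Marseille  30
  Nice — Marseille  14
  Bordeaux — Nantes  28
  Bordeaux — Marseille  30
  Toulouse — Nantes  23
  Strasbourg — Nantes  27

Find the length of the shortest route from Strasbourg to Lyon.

A few of the Strasbourg→Lyon routes:
Strasbourg - Nice - Lyon: 16 + 16 = 32
Strasbourg - Nice - Marseille - Lyon: 16 + 14 + 30 = 60
Strasbourg - Nantes - Lyon: 27 + 21 = 48
Strasbourg - Nice - Marseille - Bordeaux - Nantes - Lyon: 16 + 14 + 30 + 28 + 21 = 109
Shortest: 32.

32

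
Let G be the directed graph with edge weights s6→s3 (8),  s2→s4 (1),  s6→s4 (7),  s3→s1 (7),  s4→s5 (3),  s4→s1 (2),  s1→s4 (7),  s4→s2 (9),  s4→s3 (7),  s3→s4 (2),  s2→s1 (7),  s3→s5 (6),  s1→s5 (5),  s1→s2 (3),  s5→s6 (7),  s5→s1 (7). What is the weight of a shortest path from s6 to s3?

8

Candidate routes:
s6-s3: 8
s6-s4-s3: 7 + 7 = 14
Best route has total 8.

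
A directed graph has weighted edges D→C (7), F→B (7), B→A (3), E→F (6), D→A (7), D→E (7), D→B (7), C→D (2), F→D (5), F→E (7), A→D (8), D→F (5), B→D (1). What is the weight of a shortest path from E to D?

Candidate routes:
E -> F -> D: 6 + 5 = 11
E -> F -> B -> A -> D: 6 + 7 + 3 + 8 = 24
E -> F -> B -> D: 6 + 7 + 1 = 14
Best route has total 11.

11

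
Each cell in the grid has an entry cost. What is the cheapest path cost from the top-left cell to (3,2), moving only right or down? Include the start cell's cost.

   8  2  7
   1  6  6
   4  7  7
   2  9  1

Cheapest: [0,0]→[1,0]→[2,0]→[3,0]→[3,1]→[3,2]
  8 + 1 + 4 + 2 + 9 + 1 = 25
(Top row then right column would cost 31.)

25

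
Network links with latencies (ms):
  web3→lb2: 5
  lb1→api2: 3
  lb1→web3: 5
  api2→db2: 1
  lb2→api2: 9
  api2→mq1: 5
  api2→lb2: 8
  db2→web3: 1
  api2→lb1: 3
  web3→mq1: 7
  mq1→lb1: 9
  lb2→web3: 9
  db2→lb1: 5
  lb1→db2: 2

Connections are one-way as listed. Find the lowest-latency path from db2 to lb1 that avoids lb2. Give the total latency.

Paths from db2 to lb1 avoiding lb2:
db2 -> web3 -> mq1 -> lb1: 1 + 7 + 9 = 17
db2 -> lb1: 5
Best route has total 5 ms.

5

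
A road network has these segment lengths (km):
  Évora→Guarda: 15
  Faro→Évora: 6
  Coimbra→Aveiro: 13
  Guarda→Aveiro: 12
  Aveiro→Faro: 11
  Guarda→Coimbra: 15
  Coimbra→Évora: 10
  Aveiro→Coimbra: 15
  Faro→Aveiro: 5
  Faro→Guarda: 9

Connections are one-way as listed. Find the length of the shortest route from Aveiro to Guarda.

Paths from Aveiro to Guarda:
Aveiro - Faro - Guarda: 11 + 9 = 20
Aveiro - Faro - Évora - Guarda: 11 + 6 + 15 = 32
Aveiro - Coimbra - Évora - Guarda: 15 + 10 + 15 = 40
Best route has total 20 km.

20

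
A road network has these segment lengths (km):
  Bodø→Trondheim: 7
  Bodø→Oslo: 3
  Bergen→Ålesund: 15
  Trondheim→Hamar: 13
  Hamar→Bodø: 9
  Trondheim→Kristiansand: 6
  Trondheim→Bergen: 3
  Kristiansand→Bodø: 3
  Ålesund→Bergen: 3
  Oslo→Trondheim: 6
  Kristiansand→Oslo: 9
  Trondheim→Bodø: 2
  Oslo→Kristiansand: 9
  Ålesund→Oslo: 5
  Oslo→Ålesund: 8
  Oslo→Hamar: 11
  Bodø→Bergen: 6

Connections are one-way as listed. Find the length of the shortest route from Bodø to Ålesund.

Checking several routes:
Bodø - Oslo - Ålesund: 3 + 8 = 11
Bodø - Bergen - Ålesund: 6 + 15 = 21
Bodø - Oslo - Trondheim - Bergen - Ålesund: 3 + 6 + 3 + 15 = 27
Bodø - Trondheim - Bergen - Ålesund: 7 + 3 + 15 = 25
The minimum is 11 km.

11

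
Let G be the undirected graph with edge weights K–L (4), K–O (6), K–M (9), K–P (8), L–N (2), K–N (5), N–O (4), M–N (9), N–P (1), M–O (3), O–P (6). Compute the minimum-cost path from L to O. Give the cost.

A few of the L→O routes:
L - K - O: 4 + 6 = 10
L - N - K - O: 2 + 5 + 6 = 13
L - K - N - O: 4 + 5 + 4 = 13
L - N - P - O: 2 + 1 + 6 = 9
L - N - O: 2 + 4 = 6
Shortest: 6.

6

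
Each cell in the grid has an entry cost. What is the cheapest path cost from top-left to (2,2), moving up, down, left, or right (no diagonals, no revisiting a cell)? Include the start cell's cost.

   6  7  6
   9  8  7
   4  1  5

Take [0,0] [1,0] [2,0] [2,1] [2,2] for a total of 6 + 9 + 4 + 1 + 5 = 25.

25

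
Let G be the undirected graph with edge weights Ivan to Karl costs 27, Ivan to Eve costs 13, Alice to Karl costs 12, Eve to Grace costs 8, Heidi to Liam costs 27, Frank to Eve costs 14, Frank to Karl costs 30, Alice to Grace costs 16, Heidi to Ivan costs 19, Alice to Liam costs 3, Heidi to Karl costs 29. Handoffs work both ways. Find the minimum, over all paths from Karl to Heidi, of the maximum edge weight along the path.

19

Checking several routes:
Karl → Heidi: max(29) = 29
Karl → Ivan → Eve → Grace → Alice → Liam → Heidi: max(27, 13, 8, 16, 3, 27) = 27
Karl → Alice → Grace → Eve → Ivan → Heidi: max(12, 16, 8, 13, 19) = 19
Karl → Alice → Liam → Heidi: max(12, 3, 27) = 27
Karl → Ivan → Heidi: max(27, 19) = 27
The minimum achievable maximum is 19.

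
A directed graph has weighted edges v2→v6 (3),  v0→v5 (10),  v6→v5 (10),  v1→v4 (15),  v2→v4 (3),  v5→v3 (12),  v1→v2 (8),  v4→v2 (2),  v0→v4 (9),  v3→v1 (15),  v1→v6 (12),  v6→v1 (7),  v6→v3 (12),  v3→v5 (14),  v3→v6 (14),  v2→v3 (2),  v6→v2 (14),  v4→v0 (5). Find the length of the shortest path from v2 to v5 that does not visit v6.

Paths from v2 to v5 avoiding v6:
v2 → v3 → v1 → v4 → v0 → v5: 2 + 15 + 15 + 5 + 10 = 47
v2 → v3 → v5: 2 + 14 = 16
v2 → v4 → v0 → v5: 3 + 5 + 10 = 18
Best route has total 16.

16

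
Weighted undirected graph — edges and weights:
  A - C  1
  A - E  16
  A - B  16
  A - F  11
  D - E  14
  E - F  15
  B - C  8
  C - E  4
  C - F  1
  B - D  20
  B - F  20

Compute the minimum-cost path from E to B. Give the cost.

Checking several routes:
E -> C -> F -> B: 4 + 1 + 20 = 25
E -> F -> C -> B: 15 + 1 + 8 = 24
E -> C -> B: 4 + 8 = 12
E -> C -> A -> B: 4 + 1 + 16 = 21
E -> A -> C -> B: 16 + 1 + 8 = 25
Shortest: 12.

12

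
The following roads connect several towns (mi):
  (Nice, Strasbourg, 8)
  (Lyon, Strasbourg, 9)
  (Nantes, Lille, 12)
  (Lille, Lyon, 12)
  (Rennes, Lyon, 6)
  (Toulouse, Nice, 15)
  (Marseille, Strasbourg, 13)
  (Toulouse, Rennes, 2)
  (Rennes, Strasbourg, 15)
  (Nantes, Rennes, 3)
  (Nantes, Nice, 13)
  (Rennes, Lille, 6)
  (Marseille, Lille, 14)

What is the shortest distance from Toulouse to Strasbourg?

17

A few of the Toulouse→Strasbourg routes:
Toulouse→Rennes→Strasbourg: 2 + 15 = 17
Toulouse→Rennes→Lille→Lyon→Strasbourg: 2 + 6 + 12 + 9 = 29
Toulouse→Rennes→Lyon→Strasbourg: 2 + 6 + 9 = 17
Toulouse→Rennes→Nantes→Nice→Strasbourg: 2 + 3 + 13 + 8 = 26
Toulouse→Nice→Strasbourg: 15 + 8 = 23
Best route has total 17 mi.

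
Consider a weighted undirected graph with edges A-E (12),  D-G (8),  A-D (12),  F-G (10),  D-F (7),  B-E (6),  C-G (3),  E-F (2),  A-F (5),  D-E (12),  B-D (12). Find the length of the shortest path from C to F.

13

A few of the C→F routes:
C-G-D-F: 3 + 8 + 7 = 18
C-G-F: 3 + 10 = 13
C-G-D-B-E-F: 3 + 8 + 12 + 6 + 2 = 31
C-G-D-A-F: 3 + 8 + 12 + 5 = 28
C-G-D-E-F: 3 + 8 + 12 + 2 = 25
Best route has total 13.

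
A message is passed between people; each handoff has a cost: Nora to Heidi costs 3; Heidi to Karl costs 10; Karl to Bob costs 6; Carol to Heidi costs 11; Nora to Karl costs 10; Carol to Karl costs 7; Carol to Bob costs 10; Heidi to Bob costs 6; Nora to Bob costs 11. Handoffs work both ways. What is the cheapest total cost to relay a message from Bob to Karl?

6

Comparing a few candidate routes:
Bob - Nora - Karl: 11 + 10 = 21
Bob - Carol - Karl: 10 + 7 = 17
Bob - Heidi - Karl: 6 + 10 = 16
Bob - Karl: 6
Bob - Heidi - Nora - Karl: 6 + 3 + 10 = 19
The minimum is 6.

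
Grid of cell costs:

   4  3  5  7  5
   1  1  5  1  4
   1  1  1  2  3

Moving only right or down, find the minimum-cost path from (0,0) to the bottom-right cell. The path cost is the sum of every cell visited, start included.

13

Cheapest: [0,0] → [1,0] → [1,1] → [2,1] → [2,2] → [2,3] → [2,4]
  4 + 1 + 1 + 1 + 1 + 2 + 3 = 13
For comparison, the top-then-right route costs 31.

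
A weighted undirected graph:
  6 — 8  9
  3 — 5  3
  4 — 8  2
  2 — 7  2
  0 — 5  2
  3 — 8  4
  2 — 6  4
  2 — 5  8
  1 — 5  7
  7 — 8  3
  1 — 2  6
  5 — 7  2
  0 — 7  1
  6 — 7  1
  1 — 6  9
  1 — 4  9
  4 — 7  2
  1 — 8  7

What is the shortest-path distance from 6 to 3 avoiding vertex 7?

Checking several routes:
6→2→5→3: 4 + 8 + 3 = 15
6→1→8→3: 9 + 7 + 4 = 20
6→1→5→3: 9 + 7 + 3 = 19
6→8→3: 9 + 4 = 13
The minimum is 13.

13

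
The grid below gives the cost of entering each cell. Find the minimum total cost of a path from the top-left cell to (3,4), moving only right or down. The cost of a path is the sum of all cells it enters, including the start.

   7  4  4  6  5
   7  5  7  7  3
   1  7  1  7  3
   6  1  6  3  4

Path (0,0) -> (1,0) -> (2,0) -> (3,0) -> (3,1) -> (3,2) -> (3,3) -> (3,4): 7 + 7 + 1 + 6 + 1 + 6 + 3 + 4 = 35.

35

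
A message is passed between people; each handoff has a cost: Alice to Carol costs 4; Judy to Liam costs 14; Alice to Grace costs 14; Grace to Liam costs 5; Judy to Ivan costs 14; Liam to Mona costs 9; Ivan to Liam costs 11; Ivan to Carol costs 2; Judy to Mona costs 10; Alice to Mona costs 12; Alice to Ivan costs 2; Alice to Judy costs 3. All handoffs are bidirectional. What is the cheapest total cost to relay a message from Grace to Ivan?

Comparing a few candidate routes:
Grace → Liam → Judy → Alice → Carol → Ivan: 5 + 14 + 3 + 4 + 2 = 28
Grace → Liam → Judy → Alice → Ivan: 5 + 14 + 3 + 2 = 24
Grace → Liam → Ivan: 5 + 11 = 16
Grace → Alice → Ivan: 14 + 2 = 16
Grace → Liam → Mona → Alice → Ivan: 5 + 9 + 12 + 2 = 28
Grace → Alice → Carol → Ivan: 14 + 4 + 2 = 20
The minimum is 16.

16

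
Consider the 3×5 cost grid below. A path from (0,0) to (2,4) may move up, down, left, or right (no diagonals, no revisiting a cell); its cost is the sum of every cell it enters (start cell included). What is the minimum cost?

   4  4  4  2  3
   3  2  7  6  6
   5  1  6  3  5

Path [0,0] [1,0] [1,1] [2,1] [2,2] [2,3] [2,4]: 4 + 3 + 2 + 1 + 6 + 3 + 5 = 24.

24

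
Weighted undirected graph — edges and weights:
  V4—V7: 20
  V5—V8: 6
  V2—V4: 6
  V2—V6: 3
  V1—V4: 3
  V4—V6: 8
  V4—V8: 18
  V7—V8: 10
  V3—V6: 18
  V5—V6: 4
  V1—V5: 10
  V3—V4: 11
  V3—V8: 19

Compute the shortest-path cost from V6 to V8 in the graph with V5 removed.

26

Comparing a few candidate routes:
V6-V4-V8: 8 + 18 = 26
V6-V3-V8: 18 + 19 = 37
V6-V2-V4-V8: 3 + 6 + 18 = 27
Shortest: 26.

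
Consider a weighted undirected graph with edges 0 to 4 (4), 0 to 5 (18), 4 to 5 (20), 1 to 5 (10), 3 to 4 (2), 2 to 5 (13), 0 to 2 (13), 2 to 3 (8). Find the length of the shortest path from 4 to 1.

30

A few of the 4→1 routes:
4→0→5→1: 4 + 18 + 10 = 32
4→3→2→5→1: 2 + 8 + 13 + 10 = 33
4→5→1: 20 + 10 = 30
Best route has total 30.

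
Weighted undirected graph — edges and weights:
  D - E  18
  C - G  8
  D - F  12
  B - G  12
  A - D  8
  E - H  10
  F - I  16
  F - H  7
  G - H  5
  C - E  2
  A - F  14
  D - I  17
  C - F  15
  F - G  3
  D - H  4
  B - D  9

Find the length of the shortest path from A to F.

14

A few of the A→F routes:
A-F: 14
A-D-H-F: 8 + 4 + 7 = 19
A-D-H-G-F: 8 + 4 + 5 + 3 = 20
The minimum is 14.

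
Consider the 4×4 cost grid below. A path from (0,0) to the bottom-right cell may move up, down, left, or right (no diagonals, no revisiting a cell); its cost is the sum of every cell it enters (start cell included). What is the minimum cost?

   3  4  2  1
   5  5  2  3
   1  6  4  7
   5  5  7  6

Path (0,0) -> (0,1) -> (0,2) -> (0,3) -> (1,3) -> (2,3) -> (3,3): 3 + 4 + 2 + 1 + 3 + 7 + 6 = 26.

26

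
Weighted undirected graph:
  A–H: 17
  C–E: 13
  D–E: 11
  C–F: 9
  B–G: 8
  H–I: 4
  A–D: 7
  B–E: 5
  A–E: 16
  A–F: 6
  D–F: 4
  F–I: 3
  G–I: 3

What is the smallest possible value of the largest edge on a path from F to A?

Some routes from F to A:
F→I→G→B→E→A: max(3, 3, 8, 5, 16) = 16
F→A: max(6) = 6
F→I→G→B→E→D→A: max(3, 3, 8, 5, 11, 7) = 11
F→C→E→D→A: max(9, 13, 11, 7) = 13
F→D→A: max(4, 7) = 7
The minimum achievable maximum is 6.

6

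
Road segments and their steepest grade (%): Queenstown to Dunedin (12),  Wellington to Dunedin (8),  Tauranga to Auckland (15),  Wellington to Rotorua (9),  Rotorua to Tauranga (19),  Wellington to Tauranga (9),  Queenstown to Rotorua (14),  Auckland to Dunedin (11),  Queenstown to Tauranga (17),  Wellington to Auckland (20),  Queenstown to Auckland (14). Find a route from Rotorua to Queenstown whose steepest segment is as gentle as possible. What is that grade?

A few of the Rotorua→Queenstown routes:
Rotorua - Queenstown: max(14) = 14
Rotorua - Wellington - Dunedin - Auckland - Queenstown: max(9, 8, 11, 14) = 14
Rotorua - Wellington - Dunedin - Queenstown: max(9, 8, 12) = 12
Best route has worst link 12%.

12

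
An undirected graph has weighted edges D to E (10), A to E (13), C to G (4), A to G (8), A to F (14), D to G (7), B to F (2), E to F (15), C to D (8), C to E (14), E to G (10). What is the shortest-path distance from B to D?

Checking several routes:
B -> F -> A -> G -> C -> D: 2 + 14 + 8 + 4 + 8 = 36
B -> F -> A -> E -> D: 2 + 14 + 13 + 10 = 39
B -> F -> A -> G -> D: 2 + 14 + 8 + 7 = 31
B -> F -> E -> D: 2 + 15 + 10 = 27
B -> F -> E -> G -> D: 2 + 15 + 10 + 7 = 34
The minimum is 27.

27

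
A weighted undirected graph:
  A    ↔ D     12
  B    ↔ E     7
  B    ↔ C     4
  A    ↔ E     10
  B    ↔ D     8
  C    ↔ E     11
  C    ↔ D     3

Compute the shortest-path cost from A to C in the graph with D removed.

Routes from A to C avoiding D:
A → E → B → C: 10 + 7 + 4 = 21
A → E → C: 10 + 11 = 21
Shortest: 21.

21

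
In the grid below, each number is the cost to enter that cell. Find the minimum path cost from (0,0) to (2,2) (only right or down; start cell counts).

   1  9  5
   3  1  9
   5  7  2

Cheapest: r0c0 → r1c0 → r1c1 → r2c1 → r2c2
  1 + 3 + 1 + 7 + 2 = 14
For comparison, the top-then-right route costs 26.

14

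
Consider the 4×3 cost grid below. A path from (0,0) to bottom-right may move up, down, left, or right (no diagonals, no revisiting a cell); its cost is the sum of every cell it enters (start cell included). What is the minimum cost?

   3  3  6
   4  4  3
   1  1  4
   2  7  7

20

Best path: (0,0)→(1,0)→(2,0)→(2,1)→(2,2)→(3,2)
Cost: 3 + 4 + 1 + 1 + 4 + 7 = 20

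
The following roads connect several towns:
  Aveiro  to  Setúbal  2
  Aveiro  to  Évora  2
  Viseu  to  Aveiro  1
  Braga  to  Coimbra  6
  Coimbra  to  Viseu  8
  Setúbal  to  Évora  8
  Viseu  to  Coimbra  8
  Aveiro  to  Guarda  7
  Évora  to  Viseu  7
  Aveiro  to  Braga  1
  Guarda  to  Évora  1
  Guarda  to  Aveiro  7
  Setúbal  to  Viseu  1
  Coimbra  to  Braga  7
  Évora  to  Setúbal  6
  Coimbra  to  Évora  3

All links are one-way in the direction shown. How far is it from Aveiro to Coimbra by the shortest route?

A few of the Aveiro→Coimbra routes:
Aveiro-Évora-Setúbal-Viseu-Coimbra: 2 + 6 + 1 + 8 = 17
Aveiro-Guarda-Évora-Viseu-Coimbra: 7 + 1 + 7 + 8 = 23
Aveiro-Guarda-Évora-Setúbal-Viseu-Coimbra: 7 + 1 + 6 + 1 + 8 = 23
Aveiro-Setúbal-Viseu-Coimbra: 2 + 1 + 8 = 11
Aveiro-Braga-Coimbra: 1 + 6 = 7
Aveiro-Évora-Viseu-Coimbra: 2 + 7 + 8 = 17
Shortest: 7.

7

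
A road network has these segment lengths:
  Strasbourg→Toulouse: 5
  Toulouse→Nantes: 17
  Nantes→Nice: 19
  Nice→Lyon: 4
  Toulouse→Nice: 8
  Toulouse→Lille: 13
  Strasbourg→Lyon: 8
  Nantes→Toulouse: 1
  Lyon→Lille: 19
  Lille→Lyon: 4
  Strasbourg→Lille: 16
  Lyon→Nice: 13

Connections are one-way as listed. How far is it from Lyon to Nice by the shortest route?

Candidate routes:
Lyon -> Nice: 13
The minimum is 13.

13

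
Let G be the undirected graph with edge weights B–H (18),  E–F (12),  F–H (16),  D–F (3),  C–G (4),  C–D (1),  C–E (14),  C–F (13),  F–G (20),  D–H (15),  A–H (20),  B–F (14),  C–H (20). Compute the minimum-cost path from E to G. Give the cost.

Comparing a few candidate routes:
E - F - C - G: 12 + 13 + 4 = 29
E - C - G: 14 + 4 = 18
E - F - D - C - G: 12 + 3 + 1 + 4 = 20
Shortest: 18.

18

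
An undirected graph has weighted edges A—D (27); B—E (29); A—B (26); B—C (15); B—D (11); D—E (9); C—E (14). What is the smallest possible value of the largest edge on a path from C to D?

14

Routes from C to D:
C-E-B-D: max(14, 29, 11) = 29
C-B-E-D: max(15, 29, 9) = 29
C-B-D: max(15, 11) = 15
C-B-A-D: max(15, 26, 27) = 27
C-E-D: max(14, 9) = 14
C-E-B-A-D: max(14, 29, 26, 27) = 29
Smallest bottleneck: 14.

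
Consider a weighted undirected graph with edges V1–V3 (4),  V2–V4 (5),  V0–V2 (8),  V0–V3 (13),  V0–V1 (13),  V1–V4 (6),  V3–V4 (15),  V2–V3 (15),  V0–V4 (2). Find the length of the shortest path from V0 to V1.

Comparing a few candidate routes:
V0 - V4 - V1: 2 + 6 = 8
V0 - V3 - V1: 13 + 4 = 17
V0 - V1: 13
Shortest: 8.

8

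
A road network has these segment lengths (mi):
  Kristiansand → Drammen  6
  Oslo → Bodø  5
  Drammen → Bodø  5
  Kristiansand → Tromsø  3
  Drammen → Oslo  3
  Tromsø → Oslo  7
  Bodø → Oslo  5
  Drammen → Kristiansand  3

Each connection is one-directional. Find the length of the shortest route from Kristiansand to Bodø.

Candidate routes:
Kristiansand -> Tromsø -> Oslo -> Bodø: 3 + 7 + 5 = 15
Kristiansand -> Drammen -> Oslo -> Bodø: 6 + 3 + 5 = 14
Kristiansand -> Drammen -> Bodø: 6 + 5 = 11
The minimum is 11 mi.

11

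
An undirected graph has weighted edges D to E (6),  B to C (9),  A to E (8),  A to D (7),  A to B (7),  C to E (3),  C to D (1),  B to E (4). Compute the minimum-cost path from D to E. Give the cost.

4

Comparing a few candidate routes:
D - A - B - E: 7 + 7 + 4 = 18
D - C - B - E: 1 + 9 + 4 = 14
D - A - E: 7 + 8 = 15
D - C - E: 1 + 3 = 4
D - E: 6
Best route has total 4.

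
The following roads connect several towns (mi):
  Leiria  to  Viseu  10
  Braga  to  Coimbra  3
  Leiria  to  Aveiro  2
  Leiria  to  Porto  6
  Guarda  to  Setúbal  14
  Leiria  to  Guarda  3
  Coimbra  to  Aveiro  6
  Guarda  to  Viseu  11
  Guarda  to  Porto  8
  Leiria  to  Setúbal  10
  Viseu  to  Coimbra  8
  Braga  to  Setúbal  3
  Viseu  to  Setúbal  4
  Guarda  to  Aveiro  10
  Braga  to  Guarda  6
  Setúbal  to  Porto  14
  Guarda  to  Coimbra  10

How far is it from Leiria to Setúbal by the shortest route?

10

A few of the Leiria→Setúbal routes:
Leiria→Setúbal: 10
Leiria→Guarda→Braga→Setúbal: 3 + 6 + 3 = 12
Leiria→Aveiro→Coimbra→Braga→Setúbal: 2 + 6 + 3 + 3 = 14
Leiria→Viseu→Setúbal: 10 + 4 = 14
Best route has total 10 mi.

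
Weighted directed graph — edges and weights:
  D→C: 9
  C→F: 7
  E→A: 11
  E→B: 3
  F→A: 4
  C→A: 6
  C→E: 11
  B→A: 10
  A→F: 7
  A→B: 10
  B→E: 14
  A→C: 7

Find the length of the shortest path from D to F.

16

Routes from D to F:
D → C → A → F: 9 + 6 + 7 = 22
D → C → E → A → F: 9 + 11 + 11 + 7 = 38
D → C → E → B → A → F: 9 + 11 + 3 + 10 + 7 = 40
D → C → F: 9 + 7 = 16
Best route has total 16.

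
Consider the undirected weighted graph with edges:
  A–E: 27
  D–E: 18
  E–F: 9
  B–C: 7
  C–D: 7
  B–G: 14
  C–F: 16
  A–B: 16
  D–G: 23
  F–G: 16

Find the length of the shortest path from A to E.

27

Some routes from A to E:
A-B-C-F-E: 16 + 7 + 16 + 9 = 48
A-B-G-F-E: 16 + 14 + 16 + 9 = 55
A-E: 27
A-B-C-D-E: 16 + 7 + 7 + 18 = 48
A-B-G-D-E: 16 + 14 + 23 + 18 = 71
Shortest: 27.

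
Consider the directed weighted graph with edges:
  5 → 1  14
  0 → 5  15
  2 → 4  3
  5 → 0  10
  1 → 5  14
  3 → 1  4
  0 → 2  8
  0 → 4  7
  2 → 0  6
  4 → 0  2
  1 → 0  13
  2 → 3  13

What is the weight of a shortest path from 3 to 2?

Routes from 3 to 2:
3 - 1 - 0 - 2: 4 + 13 + 8 = 25
3 - 1 - 5 - 0 - 2: 4 + 14 + 10 + 8 = 36
Shortest: 25.

25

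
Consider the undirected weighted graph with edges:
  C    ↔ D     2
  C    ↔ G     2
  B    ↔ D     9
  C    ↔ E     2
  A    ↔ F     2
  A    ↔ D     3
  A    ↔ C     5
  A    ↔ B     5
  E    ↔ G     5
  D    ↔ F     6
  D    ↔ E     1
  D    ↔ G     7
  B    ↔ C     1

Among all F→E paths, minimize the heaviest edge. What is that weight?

Checking several routes:
F→A→D→C→E: max(2, 3, 2, 2) = 3
F→A→D→E: max(2, 3, 1) = 3
F→A→B→C→D→E: max(2, 5, 1, 2, 1) = 5
Smallest bottleneck: 3.

3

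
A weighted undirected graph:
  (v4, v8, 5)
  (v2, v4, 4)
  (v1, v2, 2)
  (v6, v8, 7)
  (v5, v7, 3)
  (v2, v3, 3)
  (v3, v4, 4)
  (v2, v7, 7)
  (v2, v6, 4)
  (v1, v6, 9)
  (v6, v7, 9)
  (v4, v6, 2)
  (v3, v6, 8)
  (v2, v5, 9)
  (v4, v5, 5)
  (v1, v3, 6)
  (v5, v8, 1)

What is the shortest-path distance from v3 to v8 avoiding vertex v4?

Checking several routes:
v3 → v2 → v7 → v5 → v8: 3 + 7 + 3 + 1 = 14
v3 → v1 → v2 → v6 → v8: 6 + 2 + 4 + 7 = 19
v3 → v2 → v6 → v8: 3 + 4 + 7 = 14
v3 → v1 → v2 → v5 → v8: 6 + 2 + 9 + 1 = 18
v3 → v2 → v5 → v8: 3 + 9 + 1 = 13
v3 → v6 → v8: 8 + 7 = 15
The minimum is 13.

13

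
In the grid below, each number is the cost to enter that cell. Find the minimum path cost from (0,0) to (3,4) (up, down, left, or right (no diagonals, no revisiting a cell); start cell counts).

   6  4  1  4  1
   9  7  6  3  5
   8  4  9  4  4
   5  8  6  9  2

27

Take (0,0) → (0,1) → (0,2) → (0,3) → (0,4) → (1,4) → (2,4) → (3,4) for a total of 6 + 4 + 1 + 4 + 1 + 5 + 4 + 2 = 27.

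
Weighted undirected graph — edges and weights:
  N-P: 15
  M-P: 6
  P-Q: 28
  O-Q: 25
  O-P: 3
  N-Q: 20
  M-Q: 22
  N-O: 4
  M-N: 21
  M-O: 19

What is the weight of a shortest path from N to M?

Checking several routes:
N-O-M: 4 + 19 = 23
N-M: 21
N-P-M: 15 + 6 = 21
N-Q-M: 20 + 22 = 42
N-P-O-M: 15 + 3 + 19 = 37
N-O-P-M: 4 + 3 + 6 = 13
The minimum is 13.

13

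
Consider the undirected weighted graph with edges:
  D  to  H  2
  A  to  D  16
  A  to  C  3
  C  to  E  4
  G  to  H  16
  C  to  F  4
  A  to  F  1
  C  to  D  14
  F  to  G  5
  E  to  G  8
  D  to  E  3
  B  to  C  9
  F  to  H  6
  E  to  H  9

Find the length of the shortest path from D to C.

7

Comparing a few candidate routes:
D - E - C: 3 + 4 = 7
D - C: 14
D - H - F - C: 2 + 6 + 4 = 12
D - H - F - A - C: 2 + 6 + 1 + 3 = 12
Best route has total 7.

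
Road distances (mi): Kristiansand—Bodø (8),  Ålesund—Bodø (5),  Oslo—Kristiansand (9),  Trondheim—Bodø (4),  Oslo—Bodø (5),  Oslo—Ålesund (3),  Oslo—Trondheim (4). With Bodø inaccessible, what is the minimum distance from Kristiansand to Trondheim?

13

Candidate routes:
Kristiansand→Oslo→Trondheim: 9 + 4 = 13
Best route has total 13 mi.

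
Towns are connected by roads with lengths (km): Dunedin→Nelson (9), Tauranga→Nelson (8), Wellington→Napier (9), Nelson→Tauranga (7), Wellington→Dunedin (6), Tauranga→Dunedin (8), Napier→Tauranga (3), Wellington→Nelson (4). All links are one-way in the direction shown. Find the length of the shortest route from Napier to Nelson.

11

Candidate routes:
Napier→Tauranga→Nelson: 3 + 8 = 11
Napier→Tauranga→Dunedin→Nelson: 3 + 8 + 9 = 20
Shortest: 11 km.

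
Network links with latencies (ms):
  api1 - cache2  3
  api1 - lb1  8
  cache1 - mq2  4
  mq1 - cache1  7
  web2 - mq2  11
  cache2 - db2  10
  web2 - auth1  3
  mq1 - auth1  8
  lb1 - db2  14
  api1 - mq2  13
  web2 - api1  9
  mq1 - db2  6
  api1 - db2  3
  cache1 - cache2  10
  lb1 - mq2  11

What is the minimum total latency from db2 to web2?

A few of the db2→web2 routes:
db2-cache2-api1-web2: 10 + 3 + 9 = 22
db2-api1-mq2-web2: 3 + 13 + 11 = 27
db2-mq1-cache1-mq2-web2: 6 + 7 + 4 + 11 = 28
db2-api1-web2: 3 + 9 = 12
db2-mq1-auth1-web2: 6 + 8 + 3 = 17
Best route has total 12 ms.

12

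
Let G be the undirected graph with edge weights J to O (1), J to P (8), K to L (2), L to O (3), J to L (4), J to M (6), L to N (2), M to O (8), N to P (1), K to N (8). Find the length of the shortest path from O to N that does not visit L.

10

Candidate routes:
O→J→P→N: 1 + 8 + 1 = 10
O→M→J→P→N: 8 + 6 + 8 + 1 = 23
Shortest: 10.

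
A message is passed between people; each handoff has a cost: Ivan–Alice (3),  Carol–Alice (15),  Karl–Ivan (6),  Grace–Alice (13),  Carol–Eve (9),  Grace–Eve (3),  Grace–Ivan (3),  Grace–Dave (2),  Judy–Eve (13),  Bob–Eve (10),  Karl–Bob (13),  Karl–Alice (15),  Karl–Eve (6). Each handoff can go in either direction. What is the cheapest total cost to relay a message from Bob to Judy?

A few of the Bob→Judy routes:
Bob-Karl-Eve-Judy: 13 + 6 + 13 = 32
Bob-Eve-Judy: 10 + 13 = 23
Bob-Karl-Alice-Grace-Eve-Judy: 13 + 15 + 13 + 3 + 13 = 57
Bob-Karl-Ivan-Alice-Grace-Eve-Judy: 13 + 6 + 3 + 13 + 3 + 13 = 51
Bob-Karl-Alice-Ivan-Grace-Eve-Judy: 13 + 15 + 3 + 3 + 3 + 13 = 50
Bob-Karl-Ivan-Grace-Eve-Judy: 13 + 6 + 3 + 3 + 13 = 38
Best route has total 23.

23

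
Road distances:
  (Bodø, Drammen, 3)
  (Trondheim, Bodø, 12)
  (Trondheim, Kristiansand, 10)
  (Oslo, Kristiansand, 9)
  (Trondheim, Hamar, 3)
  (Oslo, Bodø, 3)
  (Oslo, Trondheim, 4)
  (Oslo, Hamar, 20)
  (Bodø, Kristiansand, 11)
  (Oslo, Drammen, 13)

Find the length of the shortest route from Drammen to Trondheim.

Comparing a few candidate routes:
Drammen → Bodø → Oslo → Trondheim: 3 + 3 + 4 = 10
Drammen → Bodø → Trondheim: 3 + 12 = 15
Drammen → Oslo → Trondheim: 13 + 4 = 17
Best route has total 10.

10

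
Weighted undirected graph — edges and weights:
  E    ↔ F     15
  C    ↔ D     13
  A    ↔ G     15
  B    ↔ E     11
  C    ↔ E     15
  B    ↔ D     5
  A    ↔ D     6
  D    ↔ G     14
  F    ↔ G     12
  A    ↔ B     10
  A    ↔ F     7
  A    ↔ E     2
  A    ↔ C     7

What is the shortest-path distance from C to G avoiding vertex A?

Candidate routes:
C -> E -> F -> G: 15 + 15 + 12 = 42
C -> D -> B -> E -> F -> G: 13 + 5 + 11 + 15 + 12 = 56
C -> D -> G: 13 + 14 = 27
C -> E -> B -> D -> G: 15 + 11 + 5 + 14 = 45
Best route has total 27.

27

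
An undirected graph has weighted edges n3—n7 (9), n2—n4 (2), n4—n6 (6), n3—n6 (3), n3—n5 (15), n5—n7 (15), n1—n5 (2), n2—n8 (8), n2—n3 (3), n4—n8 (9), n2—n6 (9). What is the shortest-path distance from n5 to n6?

Checking several routes:
n5 -> n3 -> n2 -> n4 -> n6: 15 + 3 + 2 + 6 = 26
n5 -> n3 -> n6: 15 + 3 = 18
n5 -> n7 -> n3 -> n6: 15 + 9 + 3 = 27
The minimum is 18.

18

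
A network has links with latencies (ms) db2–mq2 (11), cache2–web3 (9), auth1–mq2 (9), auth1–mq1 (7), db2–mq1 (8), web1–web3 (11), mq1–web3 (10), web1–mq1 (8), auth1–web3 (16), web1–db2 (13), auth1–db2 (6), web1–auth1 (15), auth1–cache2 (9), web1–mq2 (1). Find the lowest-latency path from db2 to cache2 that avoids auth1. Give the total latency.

Routes from db2 to cache2 avoiding auth1:
db2 → mq1 → web1 → web3 → cache2: 8 + 8 + 11 + 9 = 36
db2 → web1 → mq1 → web3 → cache2: 13 + 8 + 10 + 9 = 40
db2 → mq2 → web1 → web3 → cache2: 11 + 1 + 11 + 9 = 32
db2 → mq2 → web1 → mq1 → web3 → cache2: 11 + 1 + 8 + 10 + 9 = 39
db2 → mq1 → web3 → cache2: 8 + 10 + 9 = 27
db2 → web1 → web3 → cache2: 13 + 11 + 9 = 33
The minimum is 27 ms.

27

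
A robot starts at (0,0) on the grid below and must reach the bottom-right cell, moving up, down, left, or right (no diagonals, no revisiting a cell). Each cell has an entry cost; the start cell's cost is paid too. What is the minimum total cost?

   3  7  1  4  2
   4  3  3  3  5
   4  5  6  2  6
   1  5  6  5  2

25

Cheapest: [0,0]→[1,0]→[1,1]→[1,2]→[1,3]→[2,3]→[3,3]→[3,4]
  3 + 4 + 3 + 3 + 3 + 2 + 5 + 2 = 25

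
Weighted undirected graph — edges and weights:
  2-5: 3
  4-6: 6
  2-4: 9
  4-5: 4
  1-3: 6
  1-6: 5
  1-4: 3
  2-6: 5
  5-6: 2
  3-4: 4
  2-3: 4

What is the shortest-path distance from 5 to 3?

Comparing a few candidate routes:
5 → 2 → 3: 3 + 4 = 7
5 → 6 → 2 → 3: 2 + 5 + 4 = 11
5 → 4 → 3: 4 + 4 = 8
The minimum is 7.

7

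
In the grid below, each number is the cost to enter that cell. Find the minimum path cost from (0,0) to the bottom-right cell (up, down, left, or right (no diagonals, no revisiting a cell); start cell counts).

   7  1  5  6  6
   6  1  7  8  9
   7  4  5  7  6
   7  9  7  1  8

34

Cheapest: r0c0 → r0c1 → r1c1 → r2c1 → r2c2 → r2c3 → r3c3 → r3c4
  7 + 1 + 1 + 4 + 5 + 7 + 1 + 8 = 34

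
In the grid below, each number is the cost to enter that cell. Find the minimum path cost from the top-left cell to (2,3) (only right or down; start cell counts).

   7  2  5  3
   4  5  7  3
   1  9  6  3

23

Best path: r0c0 → r0c1 → r0c2 → r0c3 → r1c3 → r2c3
Cost: 7 + 2 + 5 + 3 + 3 + 3 = 23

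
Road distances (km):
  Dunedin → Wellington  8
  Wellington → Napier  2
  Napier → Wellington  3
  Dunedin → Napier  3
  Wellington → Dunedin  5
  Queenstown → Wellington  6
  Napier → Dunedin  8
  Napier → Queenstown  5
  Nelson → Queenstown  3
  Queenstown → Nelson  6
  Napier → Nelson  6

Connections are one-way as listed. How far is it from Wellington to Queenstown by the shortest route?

7

Routes from Wellington to Queenstown:
Wellington-Dunedin-Napier-Nelson-Queenstown: 5 + 3 + 6 + 3 = 17
Wellington-Napier-Nelson-Queenstown: 2 + 6 + 3 = 11
Wellington-Dunedin-Napier-Queenstown: 5 + 3 + 5 = 13
Wellington-Napier-Queenstown: 2 + 5 = 7
Shortest: 7 km.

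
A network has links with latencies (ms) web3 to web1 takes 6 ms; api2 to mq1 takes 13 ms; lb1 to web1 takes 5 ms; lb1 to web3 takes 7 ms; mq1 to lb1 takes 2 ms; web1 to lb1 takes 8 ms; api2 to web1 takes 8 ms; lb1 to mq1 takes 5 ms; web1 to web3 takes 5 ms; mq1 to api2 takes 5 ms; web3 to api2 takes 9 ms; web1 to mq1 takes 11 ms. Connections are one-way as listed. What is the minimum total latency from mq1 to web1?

Comparing a few candidate routes:
mq1-api2-web1: 5 + 8 = 13
mq1-lb1-web3-web1: 2 + 7 + 6 = 15
mq1-lb1-web1: 2 + 5 = 7
The minimum is 7 ms.

7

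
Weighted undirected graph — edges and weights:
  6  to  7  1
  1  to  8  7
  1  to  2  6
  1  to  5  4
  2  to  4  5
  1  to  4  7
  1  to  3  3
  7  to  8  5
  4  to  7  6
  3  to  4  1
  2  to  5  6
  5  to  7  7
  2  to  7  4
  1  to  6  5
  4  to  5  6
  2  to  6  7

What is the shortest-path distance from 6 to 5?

A few of the 6→5 routes:
6-1-5: 5 + 4 = 9
6-7-5: 1 + 7 = 8
6-7-2-5: 1 + 4 + 6 = 11
6-7-4-5: 1 + 6 + 6 = 13
Shortest: 8.

8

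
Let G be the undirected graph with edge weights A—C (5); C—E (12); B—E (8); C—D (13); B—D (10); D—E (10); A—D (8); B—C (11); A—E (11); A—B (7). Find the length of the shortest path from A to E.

11

Checking several routes:
A → C → E: 5 + 12 = 17
A → E: 11
A → B → E: 7 + 8 = 15
Best route has total 11.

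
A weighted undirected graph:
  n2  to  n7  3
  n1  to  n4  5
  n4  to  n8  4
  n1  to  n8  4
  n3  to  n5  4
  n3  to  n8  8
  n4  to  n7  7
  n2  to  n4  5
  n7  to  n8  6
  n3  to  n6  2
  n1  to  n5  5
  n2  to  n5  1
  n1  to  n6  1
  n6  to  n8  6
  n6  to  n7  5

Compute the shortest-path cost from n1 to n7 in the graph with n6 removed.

9

Checking several routes:
n1 → n5 → n2 → n7: 5 + 1 + 3 = 9
n1 → n4 → n7: 5 + 7 = 12
n1 → n4 → n8 → n7: 5 + 4 + 6 = 15
n1 → n4 → n2 → n7: 5 + 5 + 3 = 13
n1 → n8 → n7: 4 + 6 = 10
n1 → n8 → n4 → n7: 4 + 4 + 7 = 15
Shortest: 9.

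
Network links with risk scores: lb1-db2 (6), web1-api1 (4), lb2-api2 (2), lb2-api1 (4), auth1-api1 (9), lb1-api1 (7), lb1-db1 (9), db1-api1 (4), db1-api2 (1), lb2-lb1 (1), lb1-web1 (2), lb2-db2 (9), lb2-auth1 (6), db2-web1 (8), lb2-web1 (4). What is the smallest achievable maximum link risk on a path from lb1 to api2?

Some routes from lb1 to api2:
lb1 - web1 - api1 - db1 - api2: max(2, 4, 4, 1) = 4
lb1 - web1 - lb2 - api1 - db1 - api2: max(2, 4, 4, 4, 1) = 4
lb1 - lb2 - web1 - api1 - db1 - api2: max(1, 4, 4, 4, 1) = 4
lb1 - lb2 - api1 - db1 - api2: max(1, 4, 4, 1) = 4
lb1 - web1 - api1 - lb2 - api2: max(2, 4, 4, 2) = 4
lb1 - lb2 - api2: max(1, 2) = 2
Smallest bottleneck: 2.

2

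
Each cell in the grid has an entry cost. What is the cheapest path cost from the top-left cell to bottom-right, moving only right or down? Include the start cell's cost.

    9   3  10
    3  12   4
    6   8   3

29

Take [0,0] -> [0,1] -> [0,2] -> [1,2] -> [2,2] for a total of 9 + 3 + 10 + 4 + 3 = 29.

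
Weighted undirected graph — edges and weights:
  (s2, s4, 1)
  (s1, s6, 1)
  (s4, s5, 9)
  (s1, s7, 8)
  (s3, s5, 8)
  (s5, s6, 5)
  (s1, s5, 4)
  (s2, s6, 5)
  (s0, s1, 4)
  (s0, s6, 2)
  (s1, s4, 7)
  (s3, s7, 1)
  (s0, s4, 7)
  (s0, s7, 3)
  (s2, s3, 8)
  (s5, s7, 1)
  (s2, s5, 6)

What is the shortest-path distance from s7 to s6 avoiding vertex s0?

6

Comparing a few candidate routes:
s7 - s5 - s1 - s6: 1 + 4 + 1 = 6
s7 - s5 - s6: 1 + 5 = 6
s7 - s5 - s2 - s6: 1 + 6 + 5 = 12
s7 - s1 - s6: 8 + 1 = 9
Best route has total 6.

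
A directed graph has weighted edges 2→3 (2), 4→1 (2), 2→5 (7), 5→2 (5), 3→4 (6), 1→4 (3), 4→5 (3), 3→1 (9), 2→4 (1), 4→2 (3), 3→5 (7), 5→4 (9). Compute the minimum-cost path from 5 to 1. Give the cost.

Checking several routes:
5 → 2 → 3 → 1: 5 + 2 + 9 = 16
5 → 2 → 3 → 4 → 1: 5 + 2 + 6 + 2 = 15
5 → 2 → 4 → 1: 5 + 1 + 2 = 8
5 → 4 → 1: 9 + 2 = 11
Shortest: 8.

8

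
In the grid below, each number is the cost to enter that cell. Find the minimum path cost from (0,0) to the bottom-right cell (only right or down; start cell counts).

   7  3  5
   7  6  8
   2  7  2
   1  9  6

Path (0,0) → (0,1) → (0,2) → (1,2) → (2,2) → (3,2): 7 + 3 + 5 + 8 + 2 + 6 = 31.

31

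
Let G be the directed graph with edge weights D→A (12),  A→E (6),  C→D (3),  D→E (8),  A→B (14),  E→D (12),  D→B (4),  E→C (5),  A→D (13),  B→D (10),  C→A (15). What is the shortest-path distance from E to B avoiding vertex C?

16

Routes from E to B avoiding C:
E - D - A - B: 12 + 12 + 14 = 38
E - D - B: 12 + 4 = 16
Best route has total 16.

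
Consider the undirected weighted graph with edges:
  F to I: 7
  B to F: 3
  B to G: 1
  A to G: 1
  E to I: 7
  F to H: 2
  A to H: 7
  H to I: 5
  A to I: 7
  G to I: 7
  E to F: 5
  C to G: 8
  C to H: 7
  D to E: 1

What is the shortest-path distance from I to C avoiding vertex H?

15

Paths from I to C avoiding H:
I→E→F→B→G→C: 7 + 5 + 3 + 1 + 8 = 24
I→F→B→G→C: 7 + 3 + 1 + 8 = 19
I→A→G→C: 7 + 1 + 8 = 16
I→G→C: 7 + 8 = 15
Best route has total 15.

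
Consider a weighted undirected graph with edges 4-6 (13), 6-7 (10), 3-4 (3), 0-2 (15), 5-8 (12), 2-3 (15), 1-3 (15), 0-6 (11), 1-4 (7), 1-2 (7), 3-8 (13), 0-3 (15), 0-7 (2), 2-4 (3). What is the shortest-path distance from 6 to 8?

A few of the 6→8 routes:
6 → 7 → 0 → 3 → 8: 10 + 2 + 15 + 13 = 40
6 → 0 → 3 → 8: 11 + 15 + 13 = 39
6 → 4 → 2 → 3 → 8: 13 + 3 + 15 + 13 = 44
6 → 4 → 3 → 8: 13 + 3 + 13 = 29
Best route has total 29.

29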